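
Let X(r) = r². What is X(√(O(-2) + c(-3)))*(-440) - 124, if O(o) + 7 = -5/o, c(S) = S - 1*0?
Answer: 3176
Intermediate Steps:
c(S) = S (c(S) = S + 0 = S)
O(o) = -7 - 5/o
X(√(O(-2) + c(-3)))*(-440) - 124 = (√((-7 - 5/(-2)) - 3))²*(-440) - 124 = (√((-7 - 5*(-½)) - 3))²*(-440) - 124 = (√((-7 + 5/2) - 3))²*(-440) - 124 = (√(-9/2 - 3))²*(-440) - 124 = (√(-15/2))²*(-440) - 124 = (I*√30/2)²*(-440) - 124 = -15/2*(-440) - 124 = 3300 - 124 = 3176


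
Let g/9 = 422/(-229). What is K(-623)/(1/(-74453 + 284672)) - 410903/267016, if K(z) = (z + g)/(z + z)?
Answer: 4110616094480879/38094371672 ≈ 1.0791e+5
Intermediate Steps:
g = -3798/229 (g = 9*(422/(-229)) = 9*(422*(-1/229)) = 9*(-422/229) = -3798/229 ≈ -16.585)
K(z) = (-3798/229 + z)/(2*z) (K(z) = (z - 3798/229)/(z + z) = (-3798/229 + z)/((2*z)) = (-3798/229 + z)*(1/(2*z)) = (-3798/229 + z)/(2*z))
K(-623)/(1/(-74453 + 284672)) - 410903/267016 = ((1/458)*(-3798 + 229*(-623))/(-623))/(1/(-74453 + 284672)) - 410903/267016 = ((1/458)*(-1/623)*(-3798 - 142667))/(1/210219) - 410903*1/267016 = ((1/458)*(-1/623)*(-146465))/(1/210219) - 410903/267016 = (146465/285334)*210219 - 410903/267016 = 30789725835/285334 - 410903/267016 = 4110616094480879/38094371672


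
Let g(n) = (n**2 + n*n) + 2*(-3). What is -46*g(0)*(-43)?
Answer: -11868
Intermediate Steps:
g(n) = -6 + 2*n**2 (g(n) = (n**2 + n**2) - 6 = 2*n**2 - 6 = -6 + 2*n**2)
-46*g(0)*(-43) = -46*(-6 + 2*0**2)*(-43) = -46*(-6 + 2*0)*(-43) = -46*(-6 + 0)*(-43) = -46*(-6)*(-43) = 276*(-43) = -11868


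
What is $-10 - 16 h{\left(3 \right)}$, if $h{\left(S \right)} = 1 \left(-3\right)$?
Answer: $38$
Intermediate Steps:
$h{\left(S \right)} = -3$
$-10 - 16 h{\left(3 \right)} = -10 - -48 = -10 + 48 = 38$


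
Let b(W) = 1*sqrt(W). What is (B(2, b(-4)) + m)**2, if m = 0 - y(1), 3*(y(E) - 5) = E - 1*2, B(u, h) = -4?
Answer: 676/9 ≈ 75.111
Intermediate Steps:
b(W) = sqrt(W)
y(E) = 13/3 + E/3 (y(E) = 5 + (E - 1*2)/3 = 5 + (E - 2)/3 = 5 + (-2 + E)/3 = 5 + (-2/3 + E/3) = 13/3 + E/3)
m = -14/3 (m = 0 - (13/3 + (1/3)*1) = 0 - (13/3 + 1/3) = 0 - 1*14/3 = 0 - 14/3 = -14/3 ≈ -4.6667)
(B(2, b(-4)) + m)**2 = (-4 - 14/3)**2 = (-26/3)**2 = 676/9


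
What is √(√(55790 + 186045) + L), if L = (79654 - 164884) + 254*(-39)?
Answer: √(-95136 + √241835) ≈ 307.64*I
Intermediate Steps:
L = -95136 (L = -85230 - 9906 = -95136)
√(√(55790 + 186045) + L) = √(√(55790 + 186045) - 95136) = √(√241835 - 95136) = √(-95136 + √241835)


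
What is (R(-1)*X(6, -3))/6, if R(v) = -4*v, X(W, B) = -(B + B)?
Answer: 4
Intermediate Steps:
X(W, B) = -2*B
(R(-1)*X(6, -3))/6 = ((-4*(-1))*(-2*(-3)))/6 = (4*6)*(⅙) = 24*(⅙) = 4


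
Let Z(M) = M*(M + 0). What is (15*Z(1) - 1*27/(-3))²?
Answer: 576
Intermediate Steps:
Z(M) = M² (Z(M) = M*M = M²)
(15*Z(1) - 1*27/(-3))² = (15*1² - 1*27/(-3))² = (15*1 - 27*(-⅓))² = (15 + 9)² = 24² = 576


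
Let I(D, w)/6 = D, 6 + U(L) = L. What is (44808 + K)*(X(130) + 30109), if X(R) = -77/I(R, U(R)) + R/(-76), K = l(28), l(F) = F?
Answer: 5001327647503/3705 ≈ 1.3499e+9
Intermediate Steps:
U(L) = -6 + L
I(D, w) = 6*D
K = 28
X(R) = -77/(6*R) - R/76 (X(R) = -77*1/(6*R) + R/(-76) = -77/(6*R) + R*(-1/76) = -77/(6*R) - R/76)
(44808 + K)*(X(130) + 30109) = (44808 + 28)*((-77/6/130 - 1/76*130) + 30109) = 44836*((-77/6*1/130 - 65/38) + 30109) = 44836*((-77/780 - 65/38) + 30109) = 44836*(-26813/14820 + 30109) = 44836*(446188567/14820) = 5001327647503/3705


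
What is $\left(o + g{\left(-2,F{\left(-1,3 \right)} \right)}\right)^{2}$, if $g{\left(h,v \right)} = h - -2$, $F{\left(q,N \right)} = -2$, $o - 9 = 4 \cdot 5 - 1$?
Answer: $784$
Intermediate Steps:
$o = 28$ ($o = 9 + \left(4 \cdot 5 - 1\right) = 9 + \left(20 - 1\right) = 9 + 19 = 28$)
$g{\left(h,v \right)} = 2 + h$ ($g{\left(h,v \right)} = h + 2 = 2 + h$)
$\left(o + g{\left(-2,F{\left(-1,3 \right)} \right)}\right)^{2} = \left(28 + \left(2 - 2\right)\right)^{2} = \left(28 + 0\right)^{2} = 28^{2} = 784$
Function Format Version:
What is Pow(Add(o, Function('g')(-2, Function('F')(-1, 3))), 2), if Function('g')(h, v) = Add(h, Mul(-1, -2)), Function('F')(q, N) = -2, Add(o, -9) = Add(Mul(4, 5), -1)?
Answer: 784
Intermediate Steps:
o = 28 (o = Add(9, Add(Mul(4, 5), -1)) = Add(9, Add(20, -1)) = Add(9, 19) = 28)
Function('g')(h, v) = Add(2, h) (Function('g')(h, v) = Add(h, 2) = Add(2, h))
Pow(Add(o, Function('g')(-2, Function('F')(-1, 3))), 2) = Pow(Add(28, Add(2, -2)), 2) = Pow(Add(28, 0), 2) = Pow(28, 2) = 784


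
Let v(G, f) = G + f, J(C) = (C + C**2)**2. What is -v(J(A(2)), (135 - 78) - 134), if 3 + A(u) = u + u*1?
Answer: 73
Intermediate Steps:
A(u) = -3 + 2*u (A(u) = -3 + (u + u*1) = -3 + (u + u) = -3 + 2*u)
-v(J(A(2)), (135 - 78) - 134) = -((-3 + 2*2)**2*(1 + (-3 + 2*2))**2 + ((135 - 78) - 134)) = -((-3 + 4)**2*(1 + (-3 + 4))**2 + (57 - 134)) = -(1**2*(1 + 1)**2 - 77) = -(1*2**2 - 77) = -(1*4 - 77) = -(4 - 77) = -1*(-73) = 73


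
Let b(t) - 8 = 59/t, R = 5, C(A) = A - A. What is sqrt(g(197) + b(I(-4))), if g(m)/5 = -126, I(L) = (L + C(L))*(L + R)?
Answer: 3*I*sqrt(283)/2 ≈ 25.234*I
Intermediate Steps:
C(A) = 0
I(L) = L*(5 + L) (I(L) = (L + 0)*(L + 5) = L*(5 + L))
b(t) = 8 + 59/t
g(m) = -630 (g(m) = 5*(-126) = -630)
sqrt(g(197) + b(I(-4))) = sqrt(-630 + (8 + 59/((-4*(5 - 4))))) = sqrt(-630 + (8 + 59/((-4*1)))) = sqrt(-630 + (8 + 59/(-4))) = sqrt(-630 + (8 + 59*(-1/4))) = sqrt(-630 + (8 - 59/4)) = sqrt(-630 - 27/4) = sqrt(-2547/4) = 3*I*sqrt(283)/2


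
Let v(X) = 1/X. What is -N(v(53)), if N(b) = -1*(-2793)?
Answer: -2793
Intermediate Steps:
N(b) = 2793
-N(v(53)) = -1*2793 = -2793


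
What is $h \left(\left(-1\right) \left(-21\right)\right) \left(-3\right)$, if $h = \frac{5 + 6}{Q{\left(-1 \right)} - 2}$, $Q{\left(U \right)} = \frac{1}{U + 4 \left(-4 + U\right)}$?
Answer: $\frac{14553}{43} \approx 338.44$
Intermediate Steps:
$Q{\left(U \right)} = \frac{1}{-16 + 5 U}$ ($Q{\left(U \right)} = \frac{1}{U + \left(-16 + 4 U\right)} = \frac{1}{-16 + 5 U}$)
$h = - \frac{231}{43}$ ($h = \frac{5 + 6}{\frac{1}{-16 + 5 \left(-1\right)} - 2} = \frac{11}{\frac{1}{-16 - 5} - 2} = \frac{11}{\frac{1}{-21} - 2} = \frac{11}{- \frac{1}{21} - 2} = \frac{11}{- \frac{43}{21}} = 11 \left(- \frac{21}{43}\right) = - \frac{231}{43} \approx -5.3721$)
$h \left(\left(-1\right) \left(-21\right)\right) \left(-3\right) = - \frac{231 \left(\left(-1\right) \left(-21\right)\right)}{43} \left(-3\right) = \left(- \frac{231}{43}\right) 21 \left(-3\right) = \left(- \frac{4851}{43}\right) \left(-3\right) = \frac{14553}{43}$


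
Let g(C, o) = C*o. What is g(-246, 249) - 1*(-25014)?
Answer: -36240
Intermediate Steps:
g(-246, 249) - 1*(-25014) = -246*249 - 1*(-25014) = -61254 + 25014 = -36240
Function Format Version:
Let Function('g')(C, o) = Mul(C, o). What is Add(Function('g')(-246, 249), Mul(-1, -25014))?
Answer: -36240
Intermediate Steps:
Add(Function('g')(-246, 249), Mul(-1, -25014)) = Add(Mul(-246, 249), Mul(-1, -25014)) = Add(-61254, 25014) = -36240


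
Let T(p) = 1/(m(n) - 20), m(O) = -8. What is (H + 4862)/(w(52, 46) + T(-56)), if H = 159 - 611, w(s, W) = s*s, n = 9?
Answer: 41160/25237 ≈ 1.6309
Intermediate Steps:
T(p) = -1/28 (T(p) = 1/(-8 - 20) = 1/(-28) = -1/28)
w(s, W) = s²
H = -452
(H + 4862)/(w(52, 46) + T(-56)) = (-452 + 4862)/(52² - 1/28) = 4410/(2704 - 1/28) = 4410/(75711/28) = 4410*(28/75711) = 41160/25237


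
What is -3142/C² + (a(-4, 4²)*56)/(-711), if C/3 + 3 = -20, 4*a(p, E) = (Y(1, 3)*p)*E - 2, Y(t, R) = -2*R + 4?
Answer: -1181374/376119 ≈ -3.1410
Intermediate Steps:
Y(t, R) = 4 - 2*R
a(p, E) = -½ - E*p/2 (a(p, E) = (((4 - 2*3)*p)*E - 2)/4 = (((4 - 6)*p)*E - 2)/4 = ((-2*p)*E - 2)/4 = (-2*E*p - 2)/4 = (-2 - 2*E*p)/4 = -½ - E*p/2)
C = -69 (C = -9 + 3*(-20) = -9 - 60 = -69)
-3142/C² + (a(-4, 4²)*56)/(-711) = -3142/((-69)²) + ((-½ - ½*4²*(-4))*56)/(-711) = -3142/4761 + ((-½ - ½*16*(-4))*56)*(-1/711) = -3142*1/4761 + ((-½ + 32)*56)*(-1/711) = -3142/4761 + ((63/2)*56)*(-1/711) = -3142/4761 + 1764*(-1/711) = -3142/4761 - 196/79 = -1181374/376119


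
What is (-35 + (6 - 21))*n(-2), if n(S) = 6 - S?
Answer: -400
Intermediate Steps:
(-35 + (6 - 21))*n(-2) = (-35 + (6 - 21))*(6 - 1*(-2)) = (-35 - 15)*(6 + 2) = -50*8 = -400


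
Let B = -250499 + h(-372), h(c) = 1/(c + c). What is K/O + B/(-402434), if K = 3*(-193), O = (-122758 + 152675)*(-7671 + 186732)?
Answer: 332794891589492675/534644856620147184 ≈ 0.62246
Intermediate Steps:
h(c) = 1/(2*c)
O = 5356967937 (O = 29917*179061 = 5356967937)
B = -186371257/744 (B = -250499 + (1/2)/(-372) = -250499 + (1/2)*(-1/372) = -250499 - 1/744 = -186371257/744 ≈ -2.5050e+5)
K = -579
K/O + B/(-402434) = -579/5356967937 - 186371257/744/(-402434) = -579*1/5356967937 - 186371257/744*(-1/402434) = -193/1785655979 + 186371257/299410896 = 332794891589492675/534644856620147184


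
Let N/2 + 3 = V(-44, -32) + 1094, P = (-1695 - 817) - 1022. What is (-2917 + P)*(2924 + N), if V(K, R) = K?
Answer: -32371118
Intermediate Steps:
P = -3534 (P = -2512 - 1022 = -3534)
N = 2094 (N = -6 + 2*(-44 + 1094) = -6 + 2*1050 = -6 + 2100 = 2094)
(-2917 + P)*(2924 + N) = (-2917 - 3534)*(2924 + 2094) = -6451*5018 = -32371118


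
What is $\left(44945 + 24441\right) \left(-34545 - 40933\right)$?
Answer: $-5237116508$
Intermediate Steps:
$\left(44945 + 24441\right) \left(-34545 - 40933\right) = 69386 \left(-75478\right) = -5237116508$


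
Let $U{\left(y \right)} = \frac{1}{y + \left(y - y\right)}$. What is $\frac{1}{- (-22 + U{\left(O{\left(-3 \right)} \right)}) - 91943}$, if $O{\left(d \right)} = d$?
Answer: $- \frac{3}{275762} \approx -1.0879 \cdot 10^{-5}$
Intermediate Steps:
$U{\left(y \right)} = \frac{1}{y}$ ($U{\left(y \right)} = \frac{1}{y + 0} = \frac{1}{y}$)
$\frac{1}{- (-22 + U{\left(O{\left(-3 \right)} \right)}) - 91943} = \frac{1}{- (-22 + \frac{1}{-3}) - 91943} = \frac{1}{- (-22 - \frac{1}{3}) - 91943} = \frac{1}{\left(-1\right) \left(- \frac{67}{3}\right) - 91943} = \frac{1}{\frac{67}{3} - 91943} = \frac{1}{- \frac{275762}{3}} = - \frac{3}{275762}$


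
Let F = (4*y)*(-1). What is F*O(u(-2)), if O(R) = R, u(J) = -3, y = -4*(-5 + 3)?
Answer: 96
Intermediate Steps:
y = 8 (y = -4*(-2) = 8)
F = -32 (F = (4*8)*(-1) = 32*(-1) = -32)
F*O(u(-2)) = -32*(-3) = 96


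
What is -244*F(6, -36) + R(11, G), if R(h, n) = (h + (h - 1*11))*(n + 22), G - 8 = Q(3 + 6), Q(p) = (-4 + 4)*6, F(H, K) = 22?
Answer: -5038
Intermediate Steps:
Q(p) = 0 (Q(p) = 0*6 = 0)
G = 8 (G = 8 + 0 = 8)
R(h, n) = (-11 + 2*h)*(22 + n) (R(h, n) = (h + (h - 11))*(22 + n) = (h + (-11 + h))*(22 + n) = (-11 + 2*h)*(22 + n))
-244*F(6, -36) + R(11, G) = -244*22 + (-242 - 11*8 + 44*11 + 2*11*8) = -5368 + (-242 - 88 + 484 + 176) = -5368 + 330 = -5038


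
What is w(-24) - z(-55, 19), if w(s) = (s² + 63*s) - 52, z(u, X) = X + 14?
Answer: -1021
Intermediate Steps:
z(u, X) = 14 + X
w(s) = -52 + s² + 63*s
w(-24) - z(-55, 19) = (-52 + (-24)² + 63*(-24)) - (14 + 19) = (-52 + 576 - 1512) - 1*33 = -988 - 33 = -1021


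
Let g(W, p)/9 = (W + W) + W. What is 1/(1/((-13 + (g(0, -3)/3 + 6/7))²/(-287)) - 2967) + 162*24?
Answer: 83400073319/21450638 ≈ 3888.0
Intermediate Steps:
g(W, p) = 27*W (g(W, p) = 9*((W + W) + W) = 9*(2*W + W) = 9*(3*W) = 27*W)
1/(1/((-13 + (g(0, -3)/3 + 6/7))²/(-287)) - 2967) + 162*24 = 1/(1/((-13 + ((27*0)/3 + 6/7))²/(-287)) - 2967) + 162*24 = 1/(1/((-13 + (0*(⅓) + 6*(⅐)))²*(-1/287)) - 2967) + 3888 = 1/(1/((-13 + (0 + 6/7))²*(-1/287)) - 2967) + 3888 = 1/(1/((-13 + 6/7)²*(-1/287)) - 2967) + 3888 = 1/(1/((-85/7)²*(-1/287)) - 2967) + 3888 = 1/(1/((7225/49)*(-1/287)) - 2967) + 3888 = 1/(1/(-7225/14063) - 2967) + 3888 = 1/(-14063/7225 - 2967) + 3888 = 1/(-21450638/7225) + 3888 = -7225/21450638 + 3888 = 83400073319/21450638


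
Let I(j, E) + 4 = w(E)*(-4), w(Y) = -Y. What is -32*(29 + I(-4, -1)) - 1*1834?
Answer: -2506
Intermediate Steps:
I(j, E) = -4 + 4*E (I(j, E) = -4 - E*(-4) = -4 + 4*E)
-32*(29 + I(-4, -1)) - 1*1834 = -32*(29 + (-4 + 4*(-1))) - 1*1834 = -32*(29 + (-4 - 4)) - 1834 = -32*(29 - 8) - 1834 = -32*21 - 1834 = -672 - 1834 = -2506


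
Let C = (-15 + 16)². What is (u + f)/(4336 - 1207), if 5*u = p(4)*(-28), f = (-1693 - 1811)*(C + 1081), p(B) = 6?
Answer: -6318936/5215 ≈ -1211.7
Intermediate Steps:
C = 1 (C = 1² = 1)
f = -3791328 (f = (-1693 - 1811)*(1 + 1081) = -3504*1082 = -3791328)
u = -168/5 (u = (6*(-28))/5 = (⅕)*(-168) = -168/5 ≈ -33.600)
(u + f)/(4336 - 1207) = (-168/5 - 3791328)/(4336 - 1207) = -18956808/5/3129 = -18956808/5*1/3129 = -6318936/5215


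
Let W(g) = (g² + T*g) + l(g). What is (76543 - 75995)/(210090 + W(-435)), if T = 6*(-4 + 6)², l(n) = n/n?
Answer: 137/97219 ≈ 0.0014092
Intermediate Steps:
l(n) = 1
T = 24 (T = 6*2² = 6*4 = 24)
W(g) = 1 + g² + 24*g (W(g) = (g² + 24*g) + 1 = 1 + g² + 24*g)
(76543 - 75995)/(210090 + W(-435)) = (76543 - 75995)/(210090 + (1 + (-435)² + 24*(-435))) = 548/(210090 + (1 + 189225 - 10440)) = 548/(210090 + 178786) = 548/388876 = 548*(1/388876) = 137/97219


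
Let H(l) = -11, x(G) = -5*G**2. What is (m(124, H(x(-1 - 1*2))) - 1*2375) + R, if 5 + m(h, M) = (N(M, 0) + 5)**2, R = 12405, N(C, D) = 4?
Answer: 10106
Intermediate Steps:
m(h, M) = 76 (m(h, M) = -5 + (4 + 5)**2 = -5 + 9**2 = -5 + 81 = 76)
(m(124, H(x(-1 - 1*2))) - 1*2375) + R = (76 - 1*2375) + 12405 = (76 - 2375) + 12405 = -2299 + 12405 = 10106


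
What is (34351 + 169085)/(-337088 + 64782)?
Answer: -101718/136153 ≈ -0.74709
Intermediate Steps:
(34351 + 169085)/(-337088 + 64782) = 203436/(-272306) = 203436*(-1/272306) = -101718/136153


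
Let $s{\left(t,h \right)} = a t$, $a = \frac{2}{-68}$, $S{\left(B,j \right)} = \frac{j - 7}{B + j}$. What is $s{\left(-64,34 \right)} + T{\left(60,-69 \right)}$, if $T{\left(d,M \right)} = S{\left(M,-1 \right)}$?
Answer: $\frac{1188}{595} \approx 1.9966$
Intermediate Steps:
$S{\left(B,j \right)} = \frac{-7 + j}{B + j}$
$T{\left(d,M \right)} = - \frac{8}{-1 + M}$ ($T{\left(d,M \right)} = \frac{-7 - 1}{M - 1} = \frac{1}{-1 + M} \left(-8\right) = - \frac{8}{-1 + M}$)
$a = - \frac{1}{34}$ ($a = 2 \left(- \frac{1}{68}\right) = - \frac{1}{34} \approx -0.029412$)
$s{\left(t,h \right)} = - \frac{t}{34}$
$s{\left(-64,34 \right)} + T{\left(60,-69 \right)} = \left(- \frac{1}{34}\right) \left(-64\right) - \frac{8}{-1 - 69} = \frac{32}{17} - \frac{8}{-70} = \frac{32}{17} - - \frac{4}{35} = \frac{32}{17} + \frac{4}{35} = \frac{1188}{595}$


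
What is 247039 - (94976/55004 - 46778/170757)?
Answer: 580063802119843/2348079507 ≈ 2.4704e+5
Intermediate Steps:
247039 - (94976/55004 - 46778/170757) = 247039 - (94976*(1/55004) - 46778*1/170757) = 247039 - (23744/13751 - 46778/170757) = 247039 - 1*3411209930/2348079507 = 247039 - 3411209930/2348079507 = 580063802119843/2348079507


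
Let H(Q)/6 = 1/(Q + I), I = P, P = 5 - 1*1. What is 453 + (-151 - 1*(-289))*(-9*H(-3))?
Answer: -6999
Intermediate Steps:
P = 4 (P = 5 - 1 = 4)
I = 4
H(Q) = 6/(4 + Q) (H(Q) = 6/(Q + 4) = 6/(4 + Q))
453 + (-151 - 1*(-289))*(-9*H(-3)) = 453 + (-151 - 1*(-289))*(-54/(4 - 3)) = 453 + (-151 + 289)*(-54/1) = 453 + 138*(-54) = 453 - 7452 = -6999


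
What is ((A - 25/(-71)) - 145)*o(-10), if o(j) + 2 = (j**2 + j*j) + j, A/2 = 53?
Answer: -515872/71 ≈ -7265.8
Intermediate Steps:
A = 106 (A = 2*53 = 106)
o(j) = -2 + j + 2*j**2 (o(j) = -2 + ((j**2 + j*j) + j) = -2 + ((j**2 + j**2) + j) = -2 + (2*j**2 + j) = -2 + (j + 2*j**2) = -2 + j + 2*j**2)
((A - 25/(-71)) - 145)*o(-10) = ((106 - 25/(-71)) - 145)*(-2 - 10 + 2*(-10)**2) = ((106 - 25*(-1/71)) - 145)*(-2 - 10 + 2*100) = ((106 + 25/71) - 145)*(-2 - 10 + 200) = (7551/71 - 145)*188 = -2744/71*188 = -515872/71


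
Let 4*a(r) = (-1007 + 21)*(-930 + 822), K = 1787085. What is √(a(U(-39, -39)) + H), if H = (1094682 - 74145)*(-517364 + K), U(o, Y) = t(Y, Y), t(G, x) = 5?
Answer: 3*√143977476311 ≈ 1.1383e+6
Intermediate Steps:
U(o, Y) = 5
a(r) = 26622 (a(r) = ((-1007 + 21)*(-930 + 822))/4 = (-986*(-108))/4 = (¼)*106488 = 26622)
H = 1295797260177 (H = (1094682 - 74145)*(-517364 + 1787085) = 1020537*1269721 = 1295797260177)
√(a(U(-39, -39)) + H) = √(26622 + 1295797260177) = √1295797286799 = 3*√143977476311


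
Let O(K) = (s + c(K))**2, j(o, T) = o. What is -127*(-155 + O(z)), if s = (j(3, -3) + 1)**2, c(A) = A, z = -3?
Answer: -1778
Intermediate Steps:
s = 16 (s = (3 + 1)**2 = 4**2 = 16)
O(K) = (16 + K)**2
-127*(-155 + O(z)) = -127*(-155 + (16 - 3)**2) = -127*(-155 + 13**2) = -127*(-155 + 169) = -127*14 = -1*1778 = -1778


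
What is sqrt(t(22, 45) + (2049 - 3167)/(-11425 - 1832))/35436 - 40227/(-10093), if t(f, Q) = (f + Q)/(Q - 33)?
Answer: 40227/10093 + sqrt(442702785)/313183368 ≈ 3.9857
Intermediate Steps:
t(f, Q) = (Q + f)/(-33 + Q)
sqrt(t(22, 45) + (2049 - 3167)/(-11425 - 1832))/35436 - 40227/(-10093) = sqrt((45 + 22)/(-33 + 45) + (2049 - 3167)/(-11425 - 1832))/35436 - 40227/(-10093) = sqrt(67/12 - 1118/(-13257))*(1/35436) - 40227*(-1/10093) = sqrt((1/12)*67 - 1118*(-1/13257))*(1/35436) + 40227/10093 = sqrt(67/12 + 1118/13257)*(1/35436) + 40227/10093 = sqrt(300545/53028)*(1/35436) + 40227/10093 = (sqrt(442702785)/8838)*(1/35436) + 40227/10093 = sqrt(442702785)/313183368 + 40227/10093 = 40227/10093 + sqrt(442702785)/313183368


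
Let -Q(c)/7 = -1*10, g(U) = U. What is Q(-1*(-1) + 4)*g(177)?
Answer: 12390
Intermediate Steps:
Q(c) = 70 (Q(c) = -(-7)*10 = -7*(-10) = 70)
Q(-1*(-1) + 4)*g(177) = 70*177 = 12390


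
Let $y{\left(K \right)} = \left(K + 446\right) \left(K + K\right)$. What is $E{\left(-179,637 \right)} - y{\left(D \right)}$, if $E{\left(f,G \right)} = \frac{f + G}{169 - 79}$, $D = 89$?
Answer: $- \frac{4285121}{45} \approx -95225.0$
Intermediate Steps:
$E{\left(f,G \right)} = \frac{G}{90} + \frac{f}{90}$ ($E{\left(f,G \right)} = \frac{G + f}{90} = \left(G + f\right) \frac{1}{90} = \frac{G}{90} + \frac{f}{90}$)
$y{\left(K \right)} = 2 K \left(446 + K\right)$ ($y{\left(K \right)} = \left(446 + K\right) 2 K = 2 K \left(446 + K\right)$)
$E{\left(-179,637 \right)} - y{\left(D \right)} = \left(\frac{1}{90} \cdot 637 + \frac{1}{90} \left(-179\right)\right) - 2 \cdot 89 \left(446 + 89\right) = \left(\frac{637}{90} - \frac{179}{90}\right) - 2 \cdot 89 \cdot 535 = \frac{229}{45} - 95230 = - \frac{4285121}{45}$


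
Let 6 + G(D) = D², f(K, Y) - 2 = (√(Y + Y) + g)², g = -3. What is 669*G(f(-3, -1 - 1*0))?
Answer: 2007 - 72252*I*√2 ≈ 2007.0 - 1.0218e+5*I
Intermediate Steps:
f(K, Y) = 2 + (-3 + √2*√Y)² (f(K, Y) = 2 + (√(Y + Y) - 3)² = 2 + (√(2*Y) - 3)² = 2 + (√2*√Y - 3)² = 2 + (-3 + √2*√Y)²)
G(D) = -6 + D²
669*G(f(-3, -1 - 1*0)) = 669*(-6 + (2 + (-3 + √2*√(-1 - 1*0))²)²) = 669*(-6 + (2 + (-3 + √2*√(-1 + 0))²)²) = 669*(-6 + (2 + (-3 + √2*√(-1))²)²) = 669*(-6 + (2 + (-3 + √2*I)²)²) = 669*(-6 + (2 + (-3 + I*√2)²)²) = -4014 + 669*(2 + (-3 + I*√2)²)²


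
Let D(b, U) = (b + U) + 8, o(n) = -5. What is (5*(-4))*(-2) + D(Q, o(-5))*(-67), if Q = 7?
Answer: -630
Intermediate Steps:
D(b, U) = 8 + U + b (D(b, U) = (U + b) + 8 = 8 + U + b)
(5*(-4))*(-2) + D(Q, o(-5))*(-67) = (5*(-4))*(-2) + (8 - 5 + 7)*(-67) = -20*(-2) + 10*(-67) = 40 - 670 = -630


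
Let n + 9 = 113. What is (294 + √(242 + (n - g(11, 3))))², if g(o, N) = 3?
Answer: 86779 + 4116*√7 ≈ 97669.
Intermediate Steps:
n = 104 (n = -9 + 113 = 104)
(294 + √(242 + (n - g(11, 3))))² = (294 + √(242 + (104 - 1*3)))² = (294 + √(242 + (104 - 3)))² = (294 + √(242 + 101))² = (294 + √343)² = (294 + 7*√7)²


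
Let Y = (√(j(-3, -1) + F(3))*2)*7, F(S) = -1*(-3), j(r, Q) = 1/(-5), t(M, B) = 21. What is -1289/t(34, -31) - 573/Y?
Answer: -1289/21 - 573*√70/196 ≈ -85.840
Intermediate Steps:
j(r, Q) = -⅕
F(S) = 3
Y = 14*√70/5 (Y = (√(-⅕ + 3)*2)*7 = (√(14/5)*2)*7 = ((√70/5)*2)*7 = (2*√70/5)*7 = 14*√70/5 ≈ 23.426)
-1289/t(34, -31) - 573/Y = -1289/21 - 573*√70/196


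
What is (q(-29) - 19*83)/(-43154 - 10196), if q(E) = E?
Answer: 73/2425 ≈ 0.030103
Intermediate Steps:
(q(-29) - 19*83)/(-43154 - 10196) = (-29 - 19*83)/(-43154 - 10196) = (-29 - 1577)/(-53350) = -1606*(-1/53350) = 73/2425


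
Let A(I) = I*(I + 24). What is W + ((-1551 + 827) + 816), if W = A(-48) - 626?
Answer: 618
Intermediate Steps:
A(I) = I*(24 + I)
W = 526 (W = -48*(24 - 48) - 626 = -48*(-24) - 626 = 1152 - 626 = 526)
W + ((-1551 + 827) + 816) = 526 + ((-1551 + 827) + 816) = 526 + (-724 + 816) = 526 + 92 = 618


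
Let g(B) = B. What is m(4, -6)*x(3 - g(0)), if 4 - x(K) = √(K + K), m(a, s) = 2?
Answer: 8 - 2*√6 ≈ 3.1010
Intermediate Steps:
x(K) = 4 - √2*√K (x(K) = 4 - √(K + K) = 4 - √(2*K) = 4 - √2*√K)
m(4, -6)*x(3 - g(0)) = 2*(4 - √2*√(3 - 1*0)) = 2*(4 - √2*√(3 + 0)) = 2*(4 - √2*√3) = 2*(4 - √6) = 8 - 2*√6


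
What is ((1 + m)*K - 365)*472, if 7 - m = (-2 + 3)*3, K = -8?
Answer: -191160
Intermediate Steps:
m = 4 (m = 7 - (-2 + 3)*3 = 7 - 3 = 4)
((1 + m)*K - 365)*472 = ((1 + 4)*(-8) - 365)*472 = (5*(-8) - 365)*472 = (-40 - 365)*472 = -405*472 = -191160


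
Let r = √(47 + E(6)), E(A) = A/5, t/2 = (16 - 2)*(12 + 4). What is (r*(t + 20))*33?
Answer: 15444*√1205/5 ≈ 1.0722e+5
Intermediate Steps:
t = 448 (t = 2*((16 - 2)*(12 + 4)) = 2*(14*16) = 2*224 = 448)
E(A) = A/5 (E(A) = A*(⅕) = A/5)
r = √1205/5 (r = √(47 + (⅕)*6) = √(47 + 6/5) = √(241/5) = √1205/5 ≈ 6.9426)
(r*(t + 20))*33 = ((√1205/5)*(448 + 20))*33 = ((√1205/5)*468)*33 = (468*√1205/5)*33 = 15444*√1205/5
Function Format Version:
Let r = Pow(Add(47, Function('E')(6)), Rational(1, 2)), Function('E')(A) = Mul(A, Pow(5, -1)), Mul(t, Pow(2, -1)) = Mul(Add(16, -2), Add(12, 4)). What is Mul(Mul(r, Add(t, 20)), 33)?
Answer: Mul(Rational(15444, 5), Pow(1205, Rational(1, 2))) ≈ 1.0722e+5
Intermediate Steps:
t = 448 (t = Mul(2, Mul(Add(16, -2), Add(12, 4))) = Mul(2, Mul(14, 16)) = Mul(2, 224) = 448)
Function('E')(A) = Mul(Rational(1, 5), A) (Function('E')(A) = Mul(A, Rational(1, 5)) = Mul(Rational(1, 5), A))
r = Mul(Rational(1, 5), Pow(1205, Rational(1, 2))) (r = Pow(Add(47, Mul(Rational(1, 5), 6)), Rational(1, 2)) = Pow(Add(47, Rational(6, 5)), Rational(1, 2)) = Pow(Rational(241, 5), Rational(1, 2)) = Mul(Rational(1, 5), Pow(1205, Rational(1, 2))) ≈ 6.9426)
Mul(Mul(r, Add(t, 20)), 33) = Mul(Mul(Mul(Rational(1, 5), Pow(1205, Rational(1, 2))), Add(448, 20)), 33) = Mul(Mul(Mul(Rational(1, 5), Pow(1205, Rational(1, 2))), 468), 33) = Mul(Mul(Rational(468, 5), Pow(1205, Rational(1, 2))), 33) = Mul(Rational(15444, 5), Pow(1205, Rational(1, 2)))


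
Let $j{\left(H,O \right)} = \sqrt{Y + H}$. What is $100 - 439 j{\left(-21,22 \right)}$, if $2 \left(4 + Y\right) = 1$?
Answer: $100 - \frac{3073 i \sqrt{2}}{2} \approx 100.0 - 2172.9 i$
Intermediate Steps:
$Y = - \frac{7}{2}$ ($Y = -4 + \frac{1}{2} \cdot 1 = -4 + \frac{1}{2} = - \frac{7}{2} \approx -3.5$)
$j{\left(H,O \right)} = \sqrt{- \frac{7}{2} + H}$
$100 - 439 j{\left(-21,22 \right)} = 100 - 439 \frac{\sqrt{-14 + 4 \left(-21\right)}}{2} = 100 - 439 \frac{\sqrt{-14 - 84}}{2} = 100 - 439 \frac{\sqrt{-98}}{2} = 100 - 439 \frac{7 i \sqrt{2}}{2} = 100 - \frac{3073 i \sqrt{2}}{2}$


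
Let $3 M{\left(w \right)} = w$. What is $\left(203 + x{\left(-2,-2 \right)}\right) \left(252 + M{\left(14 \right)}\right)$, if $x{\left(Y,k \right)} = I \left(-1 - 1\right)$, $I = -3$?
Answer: $\frac{160930}{3} \approx 53643.0$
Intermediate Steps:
$M{\left(w \right)} = \frac{w}{3}$
$x{\left(Y,k \right)} = 6$ ($x{\left(Y,k \right)} = - 3 \left(-1 - 1\right) = \left(-3\right) \left(-2\right) = 6$)
$\left(203 + x{\left(-2,-2 \right)}\right) \left(252 + M{\left(14 \right)}\right) = \left(203 + 6\right) \left(252 + \frac{1}{3} \cdot 14\right) = 209 \left(252 + \frac{14}{3}\right) = 209 \cdot \frac{770}{3} = \frac{160930}{3}$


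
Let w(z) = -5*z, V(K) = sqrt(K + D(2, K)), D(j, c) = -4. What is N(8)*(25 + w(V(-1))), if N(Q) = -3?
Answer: -75 + 15*I*sqrt(5) ≈ -75.0 + 33.541*I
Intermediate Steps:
V(K) = sqrt(-4 + K) (V(K) = sqrt(K - 4) = sqrt(-4 + K))
N(8)*(25 + w(V(-1))) = -3*(25 - 5*sqrt(-4 - 1)) = -3*(25 - 5*I*sqrt(5)) = -75 + 15*I*sqrt(5)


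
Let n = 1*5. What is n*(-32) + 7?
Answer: -153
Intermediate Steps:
n = 5
n*(-32) + 7 = 5*(-32) + 7 = -160 + 7 = -153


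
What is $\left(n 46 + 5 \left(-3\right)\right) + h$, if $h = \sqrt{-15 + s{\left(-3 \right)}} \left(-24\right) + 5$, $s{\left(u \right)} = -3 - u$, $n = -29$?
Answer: $-1344 - 24 i \sqrt{15} \approx -1344.0 - 92.952 i$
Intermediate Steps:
$h = 5 - 24 i \sqrt{15}$ ($h = \sqrt{-15 - 0} \left(-24\right) + 5 = \sqrt{-15 + \left(-3 + 3\right)} \left(-24\right) + 5 = \sqrt{-15 + 0} \left(-24\right) + 5 = \sqrt{-15} \left(-24\right) + 5 = i \sqrt{15} \left(-24\right) + 5 = - 24 i \sqrt{15} + 5 = 5 - 24 i \sqrt{15} \approx 5.0 - 92.952 i$)
$\left(n 46 + 5 \left(-3\right)\right) + h = \left(\left(-29\right) 46 + 5 \left(-3\right)\right) + \left(5 - 24 i \sqrt{15}\right) = \left(-1334 - 15\right) + \left(5 - 24 i \sqrt{15}\right) = -1349 + \left(5 - 24 i \sqrt{15}\right) = -1344 - 24 i \sqrt{15}$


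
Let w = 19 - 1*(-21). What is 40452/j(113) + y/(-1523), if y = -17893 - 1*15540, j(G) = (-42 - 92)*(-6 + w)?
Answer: 22678088/1734697 ≈ 13.073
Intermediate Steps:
w = 40 (w = 19 + 21 = 40)
j(G) = -4556 (j(G) = (-42 - 92)*(-6 + 40) = -134*34 = -4556)
y = -33433 (y = -17893 - 15540 = -33433)
40452/j(113) + y/(-1523) = 40452/(-4556) - 33433/(-1523) = 40452*(-1/4556) - 33433*(-1/1523) = -10113/1139 + 33433/1523 = 22678088/1734697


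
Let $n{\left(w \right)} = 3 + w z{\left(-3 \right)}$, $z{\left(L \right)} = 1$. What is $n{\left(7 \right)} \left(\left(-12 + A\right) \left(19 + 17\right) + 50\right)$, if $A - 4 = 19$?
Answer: $4460$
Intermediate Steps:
$A = 23$ ($A = 4 + 19 = 23$)
$n{\left(w \right)} = 3 + w$ ($n{\left(w \right)} = 3 + w 1 = 3 + w$)
$n{\left(7 \right)} \left(\left(-12 + A\right) \left(19 + 17\right) + 50\right) = \left(3 + 7\right) \left(\left(-12 + 23\right) \left(19 + 17\right) + 50\right) = 10 \left(11 \cdot 36 + 50\right) = 10 \left(396 + 50\right) = 10 \cdot 446 = 4460$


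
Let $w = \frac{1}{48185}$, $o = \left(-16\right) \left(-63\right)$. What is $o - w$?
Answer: $\frac{48570479}{48185} \approx 1008.0$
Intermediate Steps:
$o = 1008$
$w = \frac{1}{48185} \approx 2.0753 \cdot 10^{-5}$
$o - w = 1008 - \frac{1}{48185} = \frac{48570479}{48185}$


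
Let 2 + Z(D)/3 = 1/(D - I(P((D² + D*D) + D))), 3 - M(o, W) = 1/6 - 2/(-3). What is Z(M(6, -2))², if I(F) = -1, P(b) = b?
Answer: 9216/361 ≈ 25.529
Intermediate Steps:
M(o, W) = 13/6 (M(o, W) = 3 - (1/6 - 2/(-3)) = 3 - (1*(⅙) - 2*(-⅓)) = 3 - (⅙ + ⅔) = 3 - 1*⅚ = 3 - ⅚ = 13/6)
Z(D) = -6 + 3/(1 + D) (Z(D) = -6 + 3/(D - 1*(-1)) = -6 + 3/(D + 1) = -6 + 3/(1 + D))
Z(M(6, -2))² = (3*(-1 - 2*13/6)/(1 + 13/6))² = (3*(-1 - 13/3)/(19/6))² = (3*(6/19)*(-16/3))² = (-96/19)² = 9216/361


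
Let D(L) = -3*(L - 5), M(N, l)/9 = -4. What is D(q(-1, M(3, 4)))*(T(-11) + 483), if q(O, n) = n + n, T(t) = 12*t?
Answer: 81081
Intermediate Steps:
M(N, l) = -36 (M(N, l) = 9*(-4) = -36)
q(O, n) = 2*n
D(L) = 15 - 3*L (D(L) = -3*(-5 + L) = 15 - 3*L)
D(q(-1, M(3, 4)))*(T(-11) + 483) = (15 - 6*(-36))*(12*(-11) + 483) = (15 - 3*(-72))*(-132 + 483) = (15 + 216)*351 = 231*351 = 81081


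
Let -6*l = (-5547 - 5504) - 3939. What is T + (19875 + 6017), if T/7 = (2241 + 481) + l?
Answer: 187303/3 ≈ 62434.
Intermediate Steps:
l = 7495/3 (l = -((-5547 - 5504) - 3939)/6 = -(-11051 - 3939)/6 = -⅙*(-14990) = 7495/3 ≈ 2498.3)
T = 109627/3 (T = 7*((2241 + 481) + 7495/3) = 7*(2722 + 7495/3) = 7*(15661/3) = 109627/3 ≈ 36542.)
T + (19875 + 6017) = 109627/3 + (19875 + 6017) = 109627/3 + 25892 = 187303/3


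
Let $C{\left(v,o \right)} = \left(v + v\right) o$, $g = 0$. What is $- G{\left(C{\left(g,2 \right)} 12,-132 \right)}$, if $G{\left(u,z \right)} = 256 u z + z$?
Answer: $132$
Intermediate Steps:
$C{\left(v,o \right)} = 2 o v$ ($C{\left(v,o \right)} = 2 v o = 2 o v$)
$G{\left(u,z \right)} = z + 256 u z$ ($G{\left(u,z \right)} = 256 u z + z = z + 256 u z$)
$- G{\left(C{\left(g,2 \right)} 12,-132 \right)} = - \left(-132\right) \left(1 + 256 \cdot 2 \cdot 2 \cdot 0 \cdot 12\right) = - \left(-132\right) \left(1 + 256 \cdot 0 \cdot 12\right) = - \left(-132\right) \left(1 + 256 \cdot 0\right) = - \left(-132\right) \left(1 + 0\right) = - \left(-132\right) 1 = \left(-1\right) \left(-132\right) = 132$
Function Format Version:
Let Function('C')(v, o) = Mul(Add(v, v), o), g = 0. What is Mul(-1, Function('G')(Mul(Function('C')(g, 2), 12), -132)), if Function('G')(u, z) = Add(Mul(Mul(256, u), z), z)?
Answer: 132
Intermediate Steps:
Function('C')(v, o) = Mul(2, o, v) (Function('C')(v, o) = Mul(Mul(2, v), o) = Mul(2, o, v))
Function('G')(u, z) = Add(z, Mul(256, u, z)) (Function('G')(u, z) = Add(Mul(256, u, z), z) = Add(z, Mul(256, u, z)))
Mul(-1, Function('G')(Mul(Function('C')(g, 2), 12), -132)) = Mul(-1, Mul(-132, Add(1, Mul(256, Mul(Mul(2, 2, 0), 12))))) = Mul(-1, Mul(-132, Add(1, Mul(256, Mul(0, 12))))) = Mul(-1, Mul(-132, Add(1, Mul(256, 0)))) = Mul(-1, Mul(-132, Add(1, 0))) = Mul(-1, Mul(-132, 1)) = Mul(-1, -132) = 132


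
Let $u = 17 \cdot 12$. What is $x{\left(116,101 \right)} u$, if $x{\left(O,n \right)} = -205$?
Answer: $-41820$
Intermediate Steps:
$u = 204$
$x{\left(116,101 \right)} u = \left(-205\right) 204 = -41820$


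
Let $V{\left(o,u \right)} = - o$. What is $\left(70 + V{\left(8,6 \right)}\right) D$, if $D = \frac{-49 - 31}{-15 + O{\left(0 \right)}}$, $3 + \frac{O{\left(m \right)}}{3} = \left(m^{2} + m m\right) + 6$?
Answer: $\frac{2480}{3} \approx 826.67$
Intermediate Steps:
$O{\left(m \right)} = 9 + 6 m^{2}$ ($O{\left(m \right)} = -9 + 3 \left(\left(m^{2} + m m\right) + 6\right) = -9 + 3 \left(\left(m^{2} + m^{2}\right) + 6\right) = -9 + 3 \left(2 m^{2} + 6\right) = -9 + 3 \left(6 + 2 m^{2}\right) = -9 + \left(18 + 6 m^{2}\right) = 9 + 6 m^{2}$)
$D = \frac{40}{3}$ ($D = \frac{-49 - 31}{-15 + \left(9 + 6 \cdot 0^{2}\right)} = - \frac{80}{-15 + \left(9 + 6 \cdot 0\right)} = - \frac{80}{-15 + \left(9 + 0\right)} = - \frac{80}{-15 + 9} = - \frac{80}{-6} = \left(-80\right) \left(- \frac{1}{6}\right) = \frac{40}{3} \approx 13.333$)
$\left(70 + V{\left(8,6 \right)}\right) D = \left(70 - 8\right) \frac{40}{3} = 62 \cdot \frac{40}{3} = \frac{2480}{3}$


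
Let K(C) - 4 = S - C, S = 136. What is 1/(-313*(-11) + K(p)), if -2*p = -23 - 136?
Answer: 2/7007 ≈ 0.00028543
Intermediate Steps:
p = 159/2 (p = -(-23 - 136)/2 = -½*(-159) = 159/2 ≈ 79.500)
K(C) = 140 - C (K(C) = 4 + (136 - C) = 140 - C)
1/(-313*(-11) + K(p)) = 1/(-313*(-11) + (140 - 1*159/2)) = 1/(3443 + (140 - 159/2)) = 1/(3443 + 121/2) = 1/(7007/2) = 2/7007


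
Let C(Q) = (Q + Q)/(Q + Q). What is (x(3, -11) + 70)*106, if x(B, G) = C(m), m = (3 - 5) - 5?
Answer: 7526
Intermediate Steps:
m = -7 (m = -2 - 5 = -7)
C(Q) = 1 (C(Q) = (2*Q)/((2*Q)) = (2*Q)*(1/(2*Q)) = 1)
x(B, G) = 1
(x(3, -11) + 70)*106 = (1 + 70)*106 = 71*106 = 7526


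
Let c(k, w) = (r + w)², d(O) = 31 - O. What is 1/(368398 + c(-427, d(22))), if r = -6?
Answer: 1/368407 ≈ 2.7144e-6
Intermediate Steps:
c(k, w) = (-6 + w)²
1/(368398 + c(-427, d(22))) = 1/(368398 + (-6 + (31 - 1*22))²) = 1/(368398 + (-6 + (31 - 22))²) = 1/(368398 + (-6 + 9)²) = 1/(368398 + 3²) = 1/(368398 + 9) = 1/368407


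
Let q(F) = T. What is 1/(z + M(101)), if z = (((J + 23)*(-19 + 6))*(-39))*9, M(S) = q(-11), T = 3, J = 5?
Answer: 1/127767 ≈ 7.8267e-6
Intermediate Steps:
q(F) = 3
M(S) = 3
z = 127764 (z = (((5 + 23)*(-19 + 6))*(-39))*9 = ((28*(-13))*(-39))*9 = -364*(-39)*9 = 14196*9 = 127764)
1/(z + M(101)) = 1/(127764 + 3) = 1/127767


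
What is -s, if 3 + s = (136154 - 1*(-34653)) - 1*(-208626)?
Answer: -379430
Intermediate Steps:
s = 379430 (s = -3 + ((136154 - 1*(-34653)) - 1*(-208626)) = -3 + ((136154 + 34653) + 208626) = -3 + (170807 + 208626) = -3 + 379433 = 379430)
-s = -1*379430 = -379430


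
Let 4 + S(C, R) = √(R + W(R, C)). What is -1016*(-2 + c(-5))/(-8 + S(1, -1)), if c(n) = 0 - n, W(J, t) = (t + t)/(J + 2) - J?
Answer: 18288/71 + 1524*√2/71 ≈ 287.93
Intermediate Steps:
W(J, t) = -J + 2*t/(2 + J) (W(J, t) = (2*t)/(2 + J) - J = 2*t/(2 + J) - J = -J + 2*t/(2 + J))
S(C, R) = -4 + √(R + (-R² - 2*R + 2*C)/(2 + R))
c(n) = -n
-1016*(-2 + c(-5))/(-8 + S(1, -1)) = -1016*(-2 - 1*(-5))/(-8 + (-4 + √2*√(1/(2 - 1)))) = -1016*(-2 + 5)/(-8 + (-4 + √2*√(1/1))) = -3048/(-8 + (-4 + √2*√(1*1))) = -3048/(-8 + (-4 + √2*√1)) = -3048/(-8 + (-4 + √2*1)) = -3048/(-8 + (-4 + √2)) = -3048/(-12 + √2)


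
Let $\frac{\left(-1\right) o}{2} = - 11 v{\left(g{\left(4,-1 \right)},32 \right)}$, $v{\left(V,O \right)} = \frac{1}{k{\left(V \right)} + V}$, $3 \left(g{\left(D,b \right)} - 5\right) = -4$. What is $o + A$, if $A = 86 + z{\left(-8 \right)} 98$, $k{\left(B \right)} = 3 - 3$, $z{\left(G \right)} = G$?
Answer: $-692$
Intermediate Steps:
$k{\left(B \right)} = 0$
$g{\left(D,b \right)} = \frac{11}{3}$ ($g{\left(D,b \right)} = 5 + \frac{1}{3} \left(-4\right) = 5 - \frac{4}{3} = \frac{11}{3}$)
$v{\left(V,O \right)} = \frac{1}{V}$ ($v{\left(V,O \right)} = \frac{1}{0 + V} = \frac{1}{V}$)
$A = -698$ ($A = 86 - 784 = -698$)
$o = 6$ ($o = - 2 \left(- \frac{11}{\frac{11}{3}}\right) = - 2 \left(\left(-11\right) \frac{3}{11}\right) = \left(-2\right) \left(-3\right) = 6$)
$o + A = 6 - 698 = -692$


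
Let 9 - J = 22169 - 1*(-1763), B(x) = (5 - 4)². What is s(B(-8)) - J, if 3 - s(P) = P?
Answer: 23925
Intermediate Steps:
B(x) = 1 (B(x) = 1² = 1)
s(P) = 3 - P
J = -23923 (J = 9 - (22169 - 1*(-1763)) = 9 - (22169 + 1763) = 9 - 1*23932 = 9 - 23932 = -23923)
s(B(-8)) - J = (3 - 1*1) - 1*(-23923) = (3 - 1) + 23923 = 2 + 23923 = 23925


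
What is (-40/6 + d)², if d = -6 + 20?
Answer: 484/9 ≈ 53.778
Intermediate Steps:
d = 14
(-40/6 + d)² = (-40/6 + 14)² = (-8*⅚ + 14)² = (-20/3 + 14)² = (22/3)² = 484/9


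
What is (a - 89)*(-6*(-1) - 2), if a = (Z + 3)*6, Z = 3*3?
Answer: -68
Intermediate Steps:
Z = 9
a = 72 (a = (9 + 3)*6 = 12*6 = 72)
(a - 89)*(-6*(-1) - 2) = (72 - 89)*(-6*(-1) - 2) = -17*(6 - 2) = -17*4 = -68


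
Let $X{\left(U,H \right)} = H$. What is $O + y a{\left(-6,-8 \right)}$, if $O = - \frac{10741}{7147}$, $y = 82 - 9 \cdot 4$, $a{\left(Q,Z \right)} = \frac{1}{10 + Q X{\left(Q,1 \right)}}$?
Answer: $\frac{142899}{14294} \approx 9.9971$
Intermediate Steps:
$a{\left(Q,Z \right)} = \frac{1}{10 + Q}$ ($a{\left(Q,Z \right)} = \frac{1}{10 + Q 1} = \frac{1}{10 + Q}$)
$y = 46$ ($y = 82 - 36 = 46$)
$O = - \frac{10741}{7147}$ ($O = \left(-10741\right) \frac{1}{7147} = - \frac{10741}{7147} \approx -1.5029$)
$O + y a{\left(-6,-8 \right)} = - \frac{10741}{7147} + \frac{46}{10 - 6} = - \frac{10741}{7147} + \frac{46}{4} = - \frac{10741}{7147} + 46 \cdot \frac{1}{4} = - \frac{10741}{7147} + \frac{23}{2} = \frac{142899}{14294}$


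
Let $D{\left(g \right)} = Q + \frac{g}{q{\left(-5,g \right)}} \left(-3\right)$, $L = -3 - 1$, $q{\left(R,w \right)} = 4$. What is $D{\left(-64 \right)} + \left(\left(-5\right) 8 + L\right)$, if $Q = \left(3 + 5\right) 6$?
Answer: $52$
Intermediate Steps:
$Q = 48$ ($Q = 8 \cdot 6 = 48$)
$L = -4$ ($L = -3 - 1 = -4$)
$D{\left(g \right)} = 48 - \frac{3 g}{4}$ ($D{\left(g \right)} = 48 + \frac{g}{4} \left(-3\right) = 48 - \frac{3 g}{4}$)
$D{\left(-64 \right)} + \left(\left(-5\right) 8 + L\right) = \left(48 - -48\right) - 44 = \left(48 + 48\right) - 44 = 96 - 44 = 52$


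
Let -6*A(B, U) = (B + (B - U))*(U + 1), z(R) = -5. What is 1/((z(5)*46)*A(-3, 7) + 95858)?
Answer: 3/275614 ≈ 1.0885e-5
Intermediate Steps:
A(B, U) = -(1 + U)*(-U + 2*B)/6 (A(B, U) = -(B + (B - U))*(U + 1)/6 = -(-U + 2*B)*(1 + U)/6 = -(1 + U)*(-U + 2*B)/6)
1/((z(5)*46)*A(-3, 7) + 95858) = 1/((-5*46)*(-⅓*(-3) + (⅙)*7 + (⅙)*7² - ⅓*(-3)*7) + 95858) = 1/(-230*(1 + 7/6 + (⅙)*49 + 7) + 95858) = 1/(-230*(1 + 7/6 + 49/6 + 7) + 95858) = 1/(-230*52/3 + 95858) = 1/(-11960/3 + 95858) = 1/(275614/3) = 3/275614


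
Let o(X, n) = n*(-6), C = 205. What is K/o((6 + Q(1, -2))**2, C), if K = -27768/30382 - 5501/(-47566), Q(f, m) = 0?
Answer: 576840653/888767380380 ≈ 0.00064903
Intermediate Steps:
K = -576840653/722575106 (K = -27768*1/30382 - 5501*(-1/47566) = -13884/15191 + 5501/47566 = -576840653/722575106 ≈ -0.79831)
o(X, n) = -6*n
K/o((6 + Q(1, -2))**2, C) = -576840653/(722575106*((-6*205))) = -576840653/722575106/(-1230) = -576840653/722575106*(-1/1230) = 576840653/888767380380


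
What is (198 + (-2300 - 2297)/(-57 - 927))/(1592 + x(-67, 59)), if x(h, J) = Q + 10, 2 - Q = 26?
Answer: 199429/1552752 ≈ 0.12844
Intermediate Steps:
Q = -24 (Q = 2 - 1*26 = 2 - 26 = -24)
x(h, J) = -14 (x(h, J) = -24 + 10 = -14)
(198 + (-2300 - 2297)/(-57 - 927))/(1592 + x(-67, 59)) = (198 + (-2300 - 2297)/(-57 - 927))/(1592 - 14) = (198 - 4597/(-984))/1578 = (198 - 4597*(-1/984))*(1/1578) = (198 + 4597/984)*(1/1578) = (199429/984)*(1/1578) = 199429/1552752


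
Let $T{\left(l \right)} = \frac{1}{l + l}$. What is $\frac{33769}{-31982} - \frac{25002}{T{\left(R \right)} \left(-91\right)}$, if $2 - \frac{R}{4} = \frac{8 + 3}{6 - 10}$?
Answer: $\frac{30382257653}{2910362} \approx 10439.0$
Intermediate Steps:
$R = 19$ ($R = 8 - 4 \frac{8 + 3}{6 - 10} = 8 - 4 \frac{11}{-4} = 8 - 4 \cdot 11 \left(- \frac{1}{4}\right) = 8 - -11 = 8 + 11 = 19$)
$T{\left(l \right)} = \frac{1}{2 l}$
$\frac{33769}{-31982} - \frac{25002}{T{\left(R \right)} \left(-91\right)} = \frac{33769}{-31982} - \frac{25002}{\frac{1}{2 \cdot 19} \left(-91\right)} = 33769 \left(- \frac{1}{31982}\right) - \frac{25002}{\frac{1}{2} \cdot \frac{1}{19} \left(-91\right)} = - \frac{33769}{31982} - \frac{25002}{\frac{1}{38} \left(-91\right)} = - \frac{33769}{31982} - \frac{25002}{- \frac{91}{38}} = - \frac{33769}{31982} - - \frac{950076}{91} = - \frac{33769}{31982} + \frac{950076}{91} = \frac{30382257653}{2910362}$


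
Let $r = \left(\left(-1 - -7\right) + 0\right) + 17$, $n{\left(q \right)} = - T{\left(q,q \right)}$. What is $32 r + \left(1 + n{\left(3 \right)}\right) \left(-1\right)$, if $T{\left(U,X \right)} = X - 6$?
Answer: $732$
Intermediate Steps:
$T{\left(U,X \right)} = -6 + X$ ($T{\left(U,X \right)} = X - 6 = -6 + X$)
$n{\left(q \right)} = 6 - q$ ($n{\left(q \right)} = - (-6 + q) = 6 - q$)
$r = 23$ ($r = \left(\left(-1 + 7\right) + 0\right) + 17 = \left(6 + 0\right) + 17 = 6 + 17 = 23$)
$32 r + \left(1 + n{\left(3 \right)}\right) \left(-1\right) = 32 \cdot 23 + \left(1 + \left(6 - 3\right)\right) \left(-1\right) = 736 + \left(1 + \left(6 - 3\right)\right) \left(-1\right) = 736 + \left(1 + 3\right) \left(-1\right) = 736 + 4 \left(-1\right) = 736 - 4 = 732$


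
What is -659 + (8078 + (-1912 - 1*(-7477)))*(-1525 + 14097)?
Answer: 171519137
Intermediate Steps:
-659 + (8078 + (-1912 - 1*(-7477)))*(-1525 + 14097) = -659 + (8078 + (-1912 + 7477))*12572 = -659 + (8078 + 5565)*12572 = -659 + 13643*12572 = -659 + 171519796 = 171519137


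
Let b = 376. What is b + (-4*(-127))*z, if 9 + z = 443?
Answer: 220848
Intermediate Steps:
z = 434 (z = -9 + 443 = 434)
b + (-4*(-127))*z = 376 - 4*(-127)*434 = 376 + 508*434 = 376 + 220472 = 220848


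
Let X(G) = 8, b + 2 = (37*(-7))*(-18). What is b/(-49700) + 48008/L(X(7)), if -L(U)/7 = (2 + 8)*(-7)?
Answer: 1702653/17395 ≈ 97.882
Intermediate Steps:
b = 4660 (b = -2 + (37*(-7))*(-18) = -2 - 259*(-18) = -2 + 4662 = 4660)
L(U) = 490 (L(U) = -7*(2 + 8)*(-7) = -70*(-7) = -7*(-70) = 490)
b/(-49700) + 48008/L(X(7)) = 4660/(-49700) + 48008/490 = 4660*(-1/49700) + 48008*(1/490) = -233/2485 + 24004/245 = 1702653/17395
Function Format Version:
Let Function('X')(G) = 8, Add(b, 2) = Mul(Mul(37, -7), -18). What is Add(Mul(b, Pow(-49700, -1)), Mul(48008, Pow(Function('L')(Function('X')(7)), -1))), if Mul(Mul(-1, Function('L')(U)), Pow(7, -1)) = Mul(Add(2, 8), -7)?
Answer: Rational(1702653, 17395) ≈ 97.882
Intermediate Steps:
b = 4660 (b = Add(-2, Mul(Mul(37, -7), -18)) = Add(-2, Mul(-259, -18)) = Add(-2, 4662) = 4660)
Function('L')(U) = 490 (Function('L')(U) = Mul(-7, Mul(Add(2, 8), -7)) = Mul(-7, Mul(10, -7)) = Mul(-7, -70) = 490)
Add(Mul(b, Pow(-49700, -1)), Mul(48008, Pow(Function('L')(Function('X')(7)), -1))) = Add(Mul(4660, Pow(-49700, -1)), Mul(48008, Pow(490, -1))) = Add(Mul(4660, Rational(-1, 49700)), Mul(48008, Rational(1, 490))) = Add(Rational(-233, 2485), Rational(24004, 245)) = Rational(1702653, 17395)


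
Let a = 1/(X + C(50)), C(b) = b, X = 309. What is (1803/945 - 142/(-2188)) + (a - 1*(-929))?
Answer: 115175639701/123714990 ≈ 930.98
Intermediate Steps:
a = 1/359 (a = 1/(309 + 50) = 1/359 ≈ 0.0027855)
(1803/945 - 142/(-2188)) + (a - 1*(-929)) = (1803/945 - 142/(-2188)) + (1/359 - 1*(-929)) = (1803*(1/945) - 142*(-1/2188)) + (1/359 + 929) = (601/315 + 71/1094) + 333512/359 = 679859/344610 + 333512/359 = 115175639701/123714990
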